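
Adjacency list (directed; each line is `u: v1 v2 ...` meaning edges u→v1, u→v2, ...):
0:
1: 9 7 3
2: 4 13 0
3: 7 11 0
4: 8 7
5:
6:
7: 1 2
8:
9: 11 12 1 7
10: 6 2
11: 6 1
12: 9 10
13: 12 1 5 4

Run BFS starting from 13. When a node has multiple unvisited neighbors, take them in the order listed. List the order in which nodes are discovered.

Visit 13; enqueue 12, 1, 5, 4 → queue [12, 1, 5, 4]
Visit 12; enqueue 9, 10 → queue [1, 5, 4, 9, 10]
Visit 1; enqueue 7, 3 → queue [5, 4, 9, 10, 7, 3]
Visit 5 → queue [4, 9, 10, 7, 3]
Visit 4; enqueue 8 → queue [9, 10, 7, 3, 8]
Visit 9; enqueue 11 → queue [10, 7, 3, 8, 11]
Visit 10; enqueue 6, 2 → queue [7, 3, 8, 11, 6, 2]
Visit 7 → queue [3, 8, 11, 6, 2]
Visit 3; enqueue 0 → queue [8, 11, 6, 2, 0]
Visit 8 → queue [11, 6, 2, 0]
Visit 11 → queue [6, 2, 0]
Visit 6 → queue [2, 0]
Visit 2 → queue [0]
Visit 0 → queue []

13 → 12 → 1 → 5 → 4 → 9 → 10 → 7 → 3 → 8 → 11 → 6 → 2 → 0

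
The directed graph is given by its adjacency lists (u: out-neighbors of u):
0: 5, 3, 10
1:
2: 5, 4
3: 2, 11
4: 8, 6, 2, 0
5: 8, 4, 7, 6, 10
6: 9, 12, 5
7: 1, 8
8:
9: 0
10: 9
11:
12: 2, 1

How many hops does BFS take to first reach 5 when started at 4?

2

Level 0: 4
Level 1: 0, 2, 6, 8
Level 2: 3, 5, 9, 10, 12
Level 3: 1, 7, 11
5 first appears at level 2.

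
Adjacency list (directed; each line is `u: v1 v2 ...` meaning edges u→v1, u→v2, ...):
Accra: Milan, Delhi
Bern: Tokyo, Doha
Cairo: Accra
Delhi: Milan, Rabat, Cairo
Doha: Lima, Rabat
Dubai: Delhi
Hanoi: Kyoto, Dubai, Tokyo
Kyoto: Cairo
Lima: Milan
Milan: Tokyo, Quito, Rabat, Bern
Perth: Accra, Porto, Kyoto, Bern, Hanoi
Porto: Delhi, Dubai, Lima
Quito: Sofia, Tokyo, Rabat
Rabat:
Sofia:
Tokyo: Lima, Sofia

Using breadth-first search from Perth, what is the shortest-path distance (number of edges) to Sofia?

3

Level 0: Perth
Level 1: Accra, Bern, Hanoi, Kyoto, Porto
Level 2: Cairo, Delhi, Doha, Dubai, Lima, Milan, Tokyo
Level 3: Quito, Rabat, Sofia
Sofia first appears at level 3.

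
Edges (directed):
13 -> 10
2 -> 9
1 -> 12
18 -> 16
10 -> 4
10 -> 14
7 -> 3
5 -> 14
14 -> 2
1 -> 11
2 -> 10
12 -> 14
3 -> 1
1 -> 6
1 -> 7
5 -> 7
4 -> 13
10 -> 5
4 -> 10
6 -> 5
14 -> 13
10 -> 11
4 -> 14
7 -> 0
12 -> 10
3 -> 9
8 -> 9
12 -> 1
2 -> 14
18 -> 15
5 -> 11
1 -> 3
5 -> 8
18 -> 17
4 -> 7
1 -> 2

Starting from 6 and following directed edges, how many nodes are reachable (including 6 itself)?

15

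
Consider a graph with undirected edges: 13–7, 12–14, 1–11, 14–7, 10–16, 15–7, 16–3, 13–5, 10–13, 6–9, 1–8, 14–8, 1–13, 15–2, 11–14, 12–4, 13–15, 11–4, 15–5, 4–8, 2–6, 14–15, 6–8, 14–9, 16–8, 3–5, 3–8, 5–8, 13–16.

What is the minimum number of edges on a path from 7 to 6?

3

Level 0: 7
Level 1: 13, 14, 15
Level 2: 1, 2, 5, 8, 9, 10, 11, 12, 16
Level 3: 3, 4, 6
6 first appears at level 3.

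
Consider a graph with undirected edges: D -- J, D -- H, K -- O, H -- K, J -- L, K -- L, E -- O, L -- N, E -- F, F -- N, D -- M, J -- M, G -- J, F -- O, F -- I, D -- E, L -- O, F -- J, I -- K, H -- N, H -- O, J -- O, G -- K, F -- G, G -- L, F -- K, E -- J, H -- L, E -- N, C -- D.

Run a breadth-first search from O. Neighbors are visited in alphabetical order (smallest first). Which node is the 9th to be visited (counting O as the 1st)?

Visit O; enqueue E, F, H, J, K, L → queue [E, F, H, J, K, L]
Visit E; enqueue D, N → queue [F, H, J, K, L, D, N]
Visit F; enqueue G, I → queue [H, J, K, L, D, N, G, I]
Visit H → queue [J, K, L, D, N, G, I]
Visit J; enqueue M → queue [K, L, D, N, G, I, M]
Visit K → queue [L, D, N, G, I, M]
Visit L → queue [D, N, G, I, M]
Visit D; enqueue C → queue [N, G, I, M, C]
Visit N → queue [G, I, M, C]
Visit G → queue [I, M, C]
Visit I → queue [M, C]
Visit M → queue [C]
Visit C → queue []

Visit order: O, E, F, H, J, K, L, D, N, G, I, M, C

N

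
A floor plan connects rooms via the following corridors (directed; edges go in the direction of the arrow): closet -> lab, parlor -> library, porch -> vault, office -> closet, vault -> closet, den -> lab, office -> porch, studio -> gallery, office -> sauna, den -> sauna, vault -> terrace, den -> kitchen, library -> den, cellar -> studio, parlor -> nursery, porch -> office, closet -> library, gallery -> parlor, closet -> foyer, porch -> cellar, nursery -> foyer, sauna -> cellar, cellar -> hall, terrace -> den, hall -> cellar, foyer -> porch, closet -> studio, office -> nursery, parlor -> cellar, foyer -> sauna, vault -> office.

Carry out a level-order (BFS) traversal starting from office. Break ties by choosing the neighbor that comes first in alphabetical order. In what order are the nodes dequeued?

office, closet, nursery, porch, sauna, foyer, lab, library, studio, cellar, vault, den, gallery, hall, terrace, kitchen, parlor

Visit office; enqueue closet, nursery, porch, sauna → queue [closet, nursery, porch, sauna]
Visit closet; enqueue foyer, lab, library, studio → queue [nursery, porch, sauna, foyer, lab, library, studio]
Visit nursery → queue [porch, sauna, foyer, lab, library, studio]
Visit porch; enqueue cellar, vault → queue [sauna, foyer, lab, library, studio, cellar, vault]
Visit sauna → queue [foyer, lab, library, studio, cellar, vault]
Visit foyer → queue [lab, library, studio, cellar, vault]
Visit lab → queue [library, studio, cellar, vault]
Visit library; enqueue den → queue [studio, cellar, vault, den]
Visit studio; enqueue gallery → queue [cellar, vault, den, gallery]
Visit cellar; enqueue hall → queue [vault, den, gallery, hall]
Visit vault; enqueue terrace → queue [den, gallery, hall, terrace]
Visit den; enqueue kitchen → queue [gallery, hall, terrace, kitchen]
Visit gallery; enqueue parlor → queue [hall, terrace, kitchen, parlor]
Visit hall → queue [terrace, kitchen, parlor]
Visit terrace → queue [kitchen, parlor]
Visit kitchen → queue [parlor]
Visit parlor → queue []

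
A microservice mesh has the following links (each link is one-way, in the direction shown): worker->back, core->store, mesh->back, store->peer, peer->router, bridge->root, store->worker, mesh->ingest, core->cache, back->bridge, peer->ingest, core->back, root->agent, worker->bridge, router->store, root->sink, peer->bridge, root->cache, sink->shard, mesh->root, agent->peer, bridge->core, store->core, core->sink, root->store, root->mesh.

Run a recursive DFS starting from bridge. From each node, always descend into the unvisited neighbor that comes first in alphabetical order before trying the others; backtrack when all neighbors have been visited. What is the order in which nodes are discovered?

Visit bridge
bridge → core
core → back
core → cache
core → sink
sink → shard
core → store
store → peer
peer → ingest
peer → router
store → worker
bridge → root
root → agent
root → mesh

bridge, core, back, cache, sink, shard, store, peer, ingest, router, worker, root, agent, mesh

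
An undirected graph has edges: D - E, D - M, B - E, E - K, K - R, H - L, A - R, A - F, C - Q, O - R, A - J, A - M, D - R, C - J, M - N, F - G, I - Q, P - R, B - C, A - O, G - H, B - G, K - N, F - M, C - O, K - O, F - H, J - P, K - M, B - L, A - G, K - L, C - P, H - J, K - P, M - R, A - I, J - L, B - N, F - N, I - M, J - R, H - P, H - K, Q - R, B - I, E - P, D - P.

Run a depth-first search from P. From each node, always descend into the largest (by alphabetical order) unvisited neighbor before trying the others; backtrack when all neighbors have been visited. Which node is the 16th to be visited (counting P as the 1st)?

Visit P
P → R
R → Q
Q → I
I → M
M → N
N → K
K → O
O → C
C → J
J → L
L → H
H → G
G → F
F → A
G → B
B → E
E → D

Visit order: P, R, Q, I, M, N, K, O, C, J, L, H, G, F, A, B, E, D

B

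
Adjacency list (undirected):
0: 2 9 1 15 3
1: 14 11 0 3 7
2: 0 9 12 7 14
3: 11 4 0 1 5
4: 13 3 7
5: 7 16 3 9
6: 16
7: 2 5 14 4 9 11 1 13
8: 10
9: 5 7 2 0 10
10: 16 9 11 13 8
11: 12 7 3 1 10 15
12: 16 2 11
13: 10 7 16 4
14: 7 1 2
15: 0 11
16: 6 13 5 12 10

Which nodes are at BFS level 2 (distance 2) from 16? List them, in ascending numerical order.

2, 3, 4, 7, 8, 9, 11

Level 0: 16
Level 1: 5, 6, 10, 12, 13
Level 2: 2, 3, 4, 7, 8, 9, 11
Level 3: 0, 1, 14, 15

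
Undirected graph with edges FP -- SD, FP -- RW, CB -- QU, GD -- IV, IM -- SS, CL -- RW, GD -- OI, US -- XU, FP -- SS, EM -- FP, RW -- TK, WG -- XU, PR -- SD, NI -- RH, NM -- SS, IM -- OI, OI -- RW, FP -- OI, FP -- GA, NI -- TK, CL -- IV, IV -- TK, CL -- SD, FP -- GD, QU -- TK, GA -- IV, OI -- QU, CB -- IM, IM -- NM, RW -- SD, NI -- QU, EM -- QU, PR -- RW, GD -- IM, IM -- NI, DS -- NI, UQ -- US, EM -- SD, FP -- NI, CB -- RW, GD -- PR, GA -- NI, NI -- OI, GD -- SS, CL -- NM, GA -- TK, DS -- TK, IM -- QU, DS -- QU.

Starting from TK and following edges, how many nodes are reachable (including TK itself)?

19

BFS from TK visits: TK, RW, QU, NI, IV, GA, DS, SD, PR, OI, FP, CL, CB, IM, EM, RH, GD, SS, NM
Reachable nodes: 19 of 23 total.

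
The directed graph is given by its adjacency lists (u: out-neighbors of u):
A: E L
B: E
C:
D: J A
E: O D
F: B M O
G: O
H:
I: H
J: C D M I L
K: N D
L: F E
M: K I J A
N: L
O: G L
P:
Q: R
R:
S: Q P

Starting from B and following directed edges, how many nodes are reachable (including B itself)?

15

BFS from B visits: B, E, D, O, A, J, G, L, C, I, M, F, H, K, N
Reachable nodes: 15 of 19 total.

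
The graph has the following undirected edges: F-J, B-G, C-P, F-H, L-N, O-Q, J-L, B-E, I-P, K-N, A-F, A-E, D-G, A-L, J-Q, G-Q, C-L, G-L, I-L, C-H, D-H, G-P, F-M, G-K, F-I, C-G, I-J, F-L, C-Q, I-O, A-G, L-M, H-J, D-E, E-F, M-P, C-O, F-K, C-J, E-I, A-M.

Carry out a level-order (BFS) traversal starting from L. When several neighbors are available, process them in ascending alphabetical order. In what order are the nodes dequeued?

Visit L; enqueue A, C, F, G, I, J, M, N → queue [A, C, F, G, I, J, M, N]
Visit A; enqueue E → queue [C, F, G, I, J, M, N, E]
Visit C; enqueue H, O, P, Q → queue [F, G, I, J, M, N, E, H, O, P, Q]
Visit F; enqueue K → queue [G, I, J, M, N, E, H, O, P, Q, K]
Visit G; enqueue B, D → queue [I, J, M, N, E, H, O, P, Q, K, B, D]
Visit I → queue [J, M, N, E, H, O, P, Q, K, B, D]
Visit J → queue [M, N, E, H, O, P, Q, K, B, D]
Visit M → queue [N, E, H, O, P, Q, K, B, D]
Visit N → queue [E, H, O, P, Q, K, B, D]
Visit E → queue [H, O, P, Q, K, B, D]
Visit H → queue [O, P, Q, K, B, D]
Visit O → queue [P, Q, K, B, D]
Visit P → queue [Q, K, B, D]
Visit Q → queue [K, B, D]
Visit K → queue [B, D]
Visit B → queue [D]
Visit D → queue []

L -> A -> C -> F -> G -> I -> J -> M -> N -> E -> H -> O -> P -> Q -> K -> B -> D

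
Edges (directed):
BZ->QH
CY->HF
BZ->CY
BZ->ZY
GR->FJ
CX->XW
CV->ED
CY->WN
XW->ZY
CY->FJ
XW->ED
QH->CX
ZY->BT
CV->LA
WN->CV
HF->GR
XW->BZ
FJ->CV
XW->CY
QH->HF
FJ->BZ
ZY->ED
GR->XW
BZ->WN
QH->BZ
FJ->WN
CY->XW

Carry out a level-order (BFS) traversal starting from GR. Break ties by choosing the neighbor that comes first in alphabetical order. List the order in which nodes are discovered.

GR FJ XW BZ CV WN CY ED ZY QH LA HF BT CX

Visit GR; enqueue FJ, XW → queue [FJ, XW]
Visit FJ; enqueue BZ, CV, WN → queue [XW, BZ, CV, WN]
Visit XW; enqueue CY, ED, ZY → queue [BZ, CV, WN, CY, ED, ZY]
Visit BZ; enqueue QH → queue [CV, WN, CY, ED, ZY, QH]
Visit CV; enqueue LA → queue [WN, CY, ED, ZY, QH, LA]
Visit WN → queue [CY, ED, ZY, QH, LA]
Visit CY; enqueue HF → queue [ED, ZY, QH, LA, HF]
Visit ED → queue [ZY, QH, LA, HF]
Visit ZY; enqueue BT → queue [QH, LA, HF, BT]
Visit QH; enqueue CX → queue [LA, HF, BT, CX]
Visit LA → queue [HF, BT, CX]
Visit HF → queue [BT, CX]
Visit BT → queue [CX]
Visit CX → queue []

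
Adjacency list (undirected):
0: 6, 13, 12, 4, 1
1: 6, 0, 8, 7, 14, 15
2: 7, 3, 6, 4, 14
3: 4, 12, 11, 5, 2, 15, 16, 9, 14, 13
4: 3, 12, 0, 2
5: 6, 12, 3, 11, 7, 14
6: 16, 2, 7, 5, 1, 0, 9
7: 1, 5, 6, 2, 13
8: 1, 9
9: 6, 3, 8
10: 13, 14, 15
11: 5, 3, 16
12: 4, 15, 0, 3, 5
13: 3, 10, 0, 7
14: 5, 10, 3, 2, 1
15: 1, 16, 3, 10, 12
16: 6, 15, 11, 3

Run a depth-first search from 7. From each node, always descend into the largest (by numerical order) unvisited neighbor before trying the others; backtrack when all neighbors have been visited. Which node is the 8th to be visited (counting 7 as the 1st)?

Visit 7
7 → 13
13 → 10
10 → 15
15 → 16
16 → 11
11 → 5
5 → 14
14 → 3
3 → 12
12 → 4
4 → 2
2 → 6
6 → 9
9 → 8
8 → 1
1 → 0

Visit order: 7, 13, 10, 15, 16, 11, 5, 14, 3, 12, 4, 2, 6, 9, 8, 1, 0

14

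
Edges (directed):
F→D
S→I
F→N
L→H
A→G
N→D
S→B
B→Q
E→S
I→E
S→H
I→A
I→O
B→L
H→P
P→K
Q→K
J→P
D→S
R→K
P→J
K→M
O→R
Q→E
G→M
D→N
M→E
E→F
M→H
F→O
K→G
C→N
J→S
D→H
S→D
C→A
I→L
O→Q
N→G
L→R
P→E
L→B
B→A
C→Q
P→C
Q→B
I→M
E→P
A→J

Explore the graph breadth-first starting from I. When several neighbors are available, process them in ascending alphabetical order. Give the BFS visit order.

I A E L M O G J F P S B H R Q D N C K

Visit I; enqueue A, E, L, M, O → queue [A, E, L, M, O]
Visit A; enqueue G, J → queue [E, L, M, O, G, J]
Visit E; enqueue F, P, S → queue [L, M, O, G, J, F, P, S]
Visit L; enqueue B, H, R → queue [M, O, G, J, F, P, S, B, H, R]
Visit M → queue [O, G, J, F, P, S, B, H, R]
Visit O; enqueue Q → queue [G, J, F, P, S, B, H, R, Q]
Visit G → queue [J, F, P, S, B, H, R, Q]
Visit J → queue [F, P, S, B, H, R, Q]
Visit F; enqueue D, N → queue [P, S, B, H, R, Q, D, N]
Visit P; enqueue C, K → queue [S, B, H, R, Q, D, N, C, K]
Visit S → queue [B, H, R, Q, D, N, C, K]
Visit B → queue [H, R, Q, D, N, C, K]
Visit H → queue [R, Q, D, N, C, K]
Visit R → queue [Q, D, N, C, K]
Visit Q → queue [D, N, C, K]
Visit D → queue [N, C, K]
Visit N → queue [C, K]
Visit C → queue [K]
Visit K → queue []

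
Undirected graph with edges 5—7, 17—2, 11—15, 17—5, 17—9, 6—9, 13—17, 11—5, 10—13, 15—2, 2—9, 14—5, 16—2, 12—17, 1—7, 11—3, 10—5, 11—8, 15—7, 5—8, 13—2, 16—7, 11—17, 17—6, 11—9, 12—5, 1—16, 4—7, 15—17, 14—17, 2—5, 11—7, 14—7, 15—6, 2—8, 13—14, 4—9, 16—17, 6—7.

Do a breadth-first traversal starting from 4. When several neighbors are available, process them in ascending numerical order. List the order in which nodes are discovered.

4 -> 7 -> 9 -> 1 -> 5 -> 6 -> 11 -> 14 -> 15 -> 16 -> 2 -> 17 -> 8 -> 10 -> 12 -> 3 -> 13

Visit 4; enqueue 7, 9 → queue [7, 9]
Visit 7; enqueue 1, 5, 6, 11, 14, 15, 16 → queue [9, 1, 5, 6, 11, 14, 15, 16]
Visit 9; enqueue 2, 17 → queue [1, 5, 6, 11, 14, 15, 16, 2, 17]
Visit 1 → queue [5, 6, 11, 14, 15, 16, 2, 17]
Visit 5; enqueue 8, 10, 12 → queue [6, 11, 14, 15, 16, 2, 17, 8, 10, 12]
Visit 6 → queue [11, 14, 15, 16, 2, 17, 8, 10, 12]
Visit 11; enqueue 3 → queue [14, 15, 16, 2, 17, 8, 10, 12, 3]
Visit 14; enqueue 13 → queue [15, 16, 2, 17, 8, 10, 12, 3, 13]
Visit 15 → queue [16, 2, 17, 8, 10, 12, 3, 13]
Visit 16 → queue [2, 17, 8, 10, 12, 3, 13]
Visit 2 → queue [17, 8, 10, 12, 3, 13]
Visit 17 → queue [8, 10, 12, 3, 13]
Visit 8 → queue [10, 12, 3, 13]
Visit 10 → queue [12, 3, 13]
Visit 12 → queue [3, 13]
Visit 3 → queue [13]
Visit 13 → queue []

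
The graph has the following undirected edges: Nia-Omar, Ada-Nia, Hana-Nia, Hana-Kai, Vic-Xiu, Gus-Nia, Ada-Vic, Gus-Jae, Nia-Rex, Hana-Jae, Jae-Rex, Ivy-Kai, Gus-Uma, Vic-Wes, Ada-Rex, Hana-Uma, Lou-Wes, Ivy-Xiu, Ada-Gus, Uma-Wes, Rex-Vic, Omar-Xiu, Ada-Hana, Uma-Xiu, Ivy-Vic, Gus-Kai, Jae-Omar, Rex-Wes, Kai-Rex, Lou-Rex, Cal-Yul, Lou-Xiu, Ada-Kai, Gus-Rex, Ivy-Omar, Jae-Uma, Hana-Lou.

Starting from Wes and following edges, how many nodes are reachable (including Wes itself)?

BFS from Wes visits: Wes, Vic, Uma, Rex, Lou, Xiu, Ivy, Ada, Jae, Hana, Gus, Nia, Kai, Omar
Reachable nodes: 14 of 16 total.

14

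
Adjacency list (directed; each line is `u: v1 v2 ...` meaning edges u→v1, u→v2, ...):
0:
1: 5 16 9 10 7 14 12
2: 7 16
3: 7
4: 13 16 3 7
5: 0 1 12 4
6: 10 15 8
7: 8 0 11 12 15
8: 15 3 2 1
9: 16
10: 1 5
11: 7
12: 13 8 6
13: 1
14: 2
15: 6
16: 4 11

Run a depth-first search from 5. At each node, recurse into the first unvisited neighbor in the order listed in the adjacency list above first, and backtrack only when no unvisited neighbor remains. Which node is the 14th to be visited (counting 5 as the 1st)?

11

Visit 5
5 → 0
5 → 1
1 → 16
16 → 4
4 → 13
4 → 3
3 → 7
7 → 8
8 → 15
15 → 6
6 → 10
8 → 2
7 → 11
7 → 12
1 → 9
1 → 14

Visit order: 5, 0, 1, 16, 4, 13, 3, 7, 8, 15, 6, 10, 2, 11, 12, 9, 14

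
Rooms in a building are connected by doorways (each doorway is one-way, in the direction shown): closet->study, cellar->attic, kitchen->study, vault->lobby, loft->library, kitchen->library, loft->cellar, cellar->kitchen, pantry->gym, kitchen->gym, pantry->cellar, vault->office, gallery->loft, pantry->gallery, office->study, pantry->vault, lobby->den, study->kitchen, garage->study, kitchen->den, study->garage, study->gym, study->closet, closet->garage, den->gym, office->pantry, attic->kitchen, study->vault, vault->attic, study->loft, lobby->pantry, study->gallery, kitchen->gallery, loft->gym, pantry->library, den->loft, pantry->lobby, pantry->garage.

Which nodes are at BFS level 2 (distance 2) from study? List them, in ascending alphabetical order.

Level 0: study
Level 1: closet, gallery, garage, gym, kitchen, loft, vault
Level 2: attic, cellar, den, library, lobby, office
Level 3: pantry

attic, cellar, den, library, lobby, office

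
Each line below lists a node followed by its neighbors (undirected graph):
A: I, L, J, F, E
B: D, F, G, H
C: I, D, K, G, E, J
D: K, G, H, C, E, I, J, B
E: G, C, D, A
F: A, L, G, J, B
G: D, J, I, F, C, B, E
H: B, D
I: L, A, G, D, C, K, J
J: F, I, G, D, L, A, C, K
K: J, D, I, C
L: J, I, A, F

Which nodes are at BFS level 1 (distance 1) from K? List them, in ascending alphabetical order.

C, D, I, J

Level 0: K
Level 1: C, D, I, J
Level 2: A, B, E, F, G, H, L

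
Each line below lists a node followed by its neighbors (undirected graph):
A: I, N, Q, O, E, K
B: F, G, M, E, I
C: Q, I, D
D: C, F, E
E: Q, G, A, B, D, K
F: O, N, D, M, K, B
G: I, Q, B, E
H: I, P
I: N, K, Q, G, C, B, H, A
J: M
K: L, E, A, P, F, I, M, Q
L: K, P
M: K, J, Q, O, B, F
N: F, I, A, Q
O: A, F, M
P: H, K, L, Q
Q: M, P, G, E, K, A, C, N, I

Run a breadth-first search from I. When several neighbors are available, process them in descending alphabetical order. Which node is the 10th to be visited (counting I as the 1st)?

Visit I; enqueue Q, N, K, H, G, C, B, A → queue [Q, N, K, H, G, C, B, A]
Visit Q; enqueue P, M, E → queue [N, K, H, G, C, B, A, P, M, E]
Visit N; enqueue F → queue [K, H, G, C, B, A, P, M, E, F]
Visit K; enqueue L → queue [H, G, C, B, A, P, M, E, F, L]
Visit H → queue [G, C, B, A, P, M, E, F, L]
Visit G → queue [C, B, A, P, M, E, F, L]
Visit C; enqueue D → queue [B, A, P, M, E, F, L, D]
Visit B → queue [A, P, M, E, F, L, D]
Visit A; enqueue O → queue [P, M, E, F, L, D, O]
Visit P → queue [M, E, F, L, D, O]
Visit M; enqueue J → queue [E, F, L, D, O, J]
Visit E → queue [F, L, D, O, J]
Visit F → queue [L, D, O, J]
Visit L → queue [D, O, J]
Visit D → queue [O, J]
Visit O → queue [J]
Visit J → queue []

Visit order: I, Q, N, K, H, G, C, B, A, P, M, E, F, L, D, O, J

P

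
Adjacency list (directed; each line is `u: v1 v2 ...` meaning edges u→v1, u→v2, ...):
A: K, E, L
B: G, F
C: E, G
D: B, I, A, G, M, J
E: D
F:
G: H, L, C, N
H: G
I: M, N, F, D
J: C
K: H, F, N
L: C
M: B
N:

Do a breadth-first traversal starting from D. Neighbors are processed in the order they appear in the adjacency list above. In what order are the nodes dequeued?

Visit D; enqueue B, I, A, G, M, J → queue [B, I, A, G, M, J]
Visit B; enqueue F → queue [I, A, G, M, J, F]
Visit I; enqueue N → queue [A, G, M, J, F, N]
Visit A; enqueue K, E, L → queue [G, M, J, F, N, K, E, L]
Visit G; enqueue H, C → queue [M, J, F, N, K, E, L, H, C]
Visit M → queue [J, F, N, K, E, L, H, C]
Visit J → queue [F, N, K, E, L, H, C]
Visit F → queue [N, K, E, L, H, C]
Visit N → queue [K, E, L, H, C]
Visit K → queue [E, L, H, C]
Visit E → queue [L, H, C]
Visit L → queue [H, C]
Visit H → queue [C]
Visit C → queue []

D → B → I → A → G → M → J → F → N → K → E → L → H → C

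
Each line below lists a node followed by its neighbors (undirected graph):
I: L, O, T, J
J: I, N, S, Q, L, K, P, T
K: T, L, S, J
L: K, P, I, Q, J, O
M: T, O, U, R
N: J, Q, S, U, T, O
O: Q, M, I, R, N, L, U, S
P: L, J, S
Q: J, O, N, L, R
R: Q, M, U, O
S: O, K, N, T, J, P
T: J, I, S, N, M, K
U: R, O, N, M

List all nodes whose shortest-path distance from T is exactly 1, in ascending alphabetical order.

Level 0: T
Level 1: I, J, K, M, N, S
Level 2: L, O, P, Q, R, U

I, J, K, M, N, S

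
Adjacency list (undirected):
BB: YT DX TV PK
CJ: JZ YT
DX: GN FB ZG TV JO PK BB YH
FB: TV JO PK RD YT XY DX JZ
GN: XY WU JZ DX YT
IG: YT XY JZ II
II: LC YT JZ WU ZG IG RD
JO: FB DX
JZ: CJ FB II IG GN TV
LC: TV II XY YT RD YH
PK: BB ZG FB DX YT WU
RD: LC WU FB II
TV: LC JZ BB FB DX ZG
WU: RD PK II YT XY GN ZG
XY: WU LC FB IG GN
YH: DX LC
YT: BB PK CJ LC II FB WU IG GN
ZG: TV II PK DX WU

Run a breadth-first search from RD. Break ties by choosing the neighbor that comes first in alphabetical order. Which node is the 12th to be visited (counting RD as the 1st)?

YT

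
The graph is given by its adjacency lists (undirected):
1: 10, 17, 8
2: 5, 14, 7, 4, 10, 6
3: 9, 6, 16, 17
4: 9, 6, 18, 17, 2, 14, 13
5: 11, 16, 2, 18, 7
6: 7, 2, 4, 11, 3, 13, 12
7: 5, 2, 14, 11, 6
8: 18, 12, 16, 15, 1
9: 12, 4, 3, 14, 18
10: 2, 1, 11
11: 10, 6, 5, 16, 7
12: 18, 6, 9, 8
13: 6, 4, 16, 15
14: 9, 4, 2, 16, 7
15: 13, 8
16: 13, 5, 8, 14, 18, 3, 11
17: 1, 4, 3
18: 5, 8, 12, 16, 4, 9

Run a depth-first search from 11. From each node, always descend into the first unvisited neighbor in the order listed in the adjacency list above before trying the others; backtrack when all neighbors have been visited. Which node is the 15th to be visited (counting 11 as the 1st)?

Visit 11
11 → 10
10 → 2
2 → 5
5 → 16
16 → 13
13 → 6
6 → 7
7 → 14
14 → 9
9 → 12
12 → 18
18 → 8
8 → 15
8 → 1
1 → 17
17 → 4
17 → 3

Visit order: 11, 10, 2, 5, 16, 13, 6, 7, 14, 9, 12, 18, 8, 15, 1, 17, 4, 3

1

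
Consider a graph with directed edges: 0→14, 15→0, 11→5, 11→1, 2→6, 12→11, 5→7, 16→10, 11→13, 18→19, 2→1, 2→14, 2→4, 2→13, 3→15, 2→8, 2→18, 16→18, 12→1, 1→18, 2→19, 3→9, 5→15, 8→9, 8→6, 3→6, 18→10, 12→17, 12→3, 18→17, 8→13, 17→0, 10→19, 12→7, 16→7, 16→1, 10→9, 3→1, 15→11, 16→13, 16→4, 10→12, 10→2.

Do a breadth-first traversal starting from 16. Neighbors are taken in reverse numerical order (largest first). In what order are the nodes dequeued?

16, 18, 13, 10, 7, 4, 1, 19, 17, 12, 9, 2, 0, 11, 3, 14, 8, 6, 5, 15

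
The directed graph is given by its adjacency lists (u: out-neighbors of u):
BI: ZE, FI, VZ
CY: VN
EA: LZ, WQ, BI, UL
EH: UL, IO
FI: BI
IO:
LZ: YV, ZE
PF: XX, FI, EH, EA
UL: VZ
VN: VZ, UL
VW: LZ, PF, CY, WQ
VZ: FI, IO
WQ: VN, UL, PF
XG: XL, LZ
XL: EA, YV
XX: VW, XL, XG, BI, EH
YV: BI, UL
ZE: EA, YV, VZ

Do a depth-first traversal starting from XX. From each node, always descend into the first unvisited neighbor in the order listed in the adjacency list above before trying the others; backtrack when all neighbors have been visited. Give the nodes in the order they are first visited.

Visit XX
XX → VW
VW → LZ
LZ → YV
YV → BI
BI → ZE
ZE → EA
EA → WQ
WQ → VN
VN → VZ
VZ → FI
VZ → IO
VN → UL
WQ → PF
PF → EH
VW → CY
XX → XL
XX → XG

XX VW LZ YV BI ZE EA WQ VN VZ FI IO UL PF EH CY XL XG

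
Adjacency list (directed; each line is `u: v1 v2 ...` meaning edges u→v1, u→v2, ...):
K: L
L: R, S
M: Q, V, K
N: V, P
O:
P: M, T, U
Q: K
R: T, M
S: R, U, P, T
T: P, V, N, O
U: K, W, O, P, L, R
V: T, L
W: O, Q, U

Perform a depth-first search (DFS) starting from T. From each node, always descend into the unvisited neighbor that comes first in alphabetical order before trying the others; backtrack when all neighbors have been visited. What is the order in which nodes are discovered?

Visit T
T → N
N → P
P → M
M → K
K → L
L → R
L → S
S → U
U → O
U → W
W → Q
M → V

T → N → P → M → K → L → R → S → U → O → W → Q → V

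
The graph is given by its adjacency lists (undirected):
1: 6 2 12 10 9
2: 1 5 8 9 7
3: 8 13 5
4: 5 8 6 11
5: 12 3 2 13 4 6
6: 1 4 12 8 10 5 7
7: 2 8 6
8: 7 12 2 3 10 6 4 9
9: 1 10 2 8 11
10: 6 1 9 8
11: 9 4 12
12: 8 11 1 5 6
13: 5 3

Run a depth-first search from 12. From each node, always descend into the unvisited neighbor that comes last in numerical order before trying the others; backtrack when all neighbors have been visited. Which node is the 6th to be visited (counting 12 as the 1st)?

Visit 12
12 → 11
11 → 9
9 → 10
10 → 8
8 → 7
7 → 6
6 → 5
5 → 13
13 → 3
5 → 4
5 → 2
2 → 1

Visit order: 12, 11, 9, 10, 8, 7, 6, 5, 13, 3, 4, 2, 1

7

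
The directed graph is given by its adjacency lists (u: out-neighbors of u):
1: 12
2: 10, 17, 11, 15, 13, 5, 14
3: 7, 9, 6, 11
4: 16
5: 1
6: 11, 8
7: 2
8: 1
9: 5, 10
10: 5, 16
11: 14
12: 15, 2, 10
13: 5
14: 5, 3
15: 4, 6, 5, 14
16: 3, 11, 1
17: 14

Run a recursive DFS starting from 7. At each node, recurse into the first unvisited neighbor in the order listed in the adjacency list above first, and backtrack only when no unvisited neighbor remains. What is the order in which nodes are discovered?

Visit 7
7 → 2
2 → 10
10 → 5
5 → 1
1 → 12
12 → 15
15 → 4
4 → 16
16 → 3
3 → 9
3 → 6
6 → 11
11 → 14
6 → 8
2 → 17
2 → 13

7 → 2 → 10 → 5 → 1 → 12 → 15 → 4 → 16 → 3 → 9 → 6 → 11 → 14 → 8 → 17 → 13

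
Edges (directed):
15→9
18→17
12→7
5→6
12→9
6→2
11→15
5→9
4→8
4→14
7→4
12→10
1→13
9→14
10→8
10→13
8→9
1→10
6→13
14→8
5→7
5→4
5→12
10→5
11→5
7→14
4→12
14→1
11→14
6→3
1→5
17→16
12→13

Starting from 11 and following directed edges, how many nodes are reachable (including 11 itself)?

BFS from 11 visits: 11, 5, 14, 15, 4, 6, 7, 9, 12, 1, 8, 2, 3, 13, 10
Reachable nodes: 15 of 18 total.

15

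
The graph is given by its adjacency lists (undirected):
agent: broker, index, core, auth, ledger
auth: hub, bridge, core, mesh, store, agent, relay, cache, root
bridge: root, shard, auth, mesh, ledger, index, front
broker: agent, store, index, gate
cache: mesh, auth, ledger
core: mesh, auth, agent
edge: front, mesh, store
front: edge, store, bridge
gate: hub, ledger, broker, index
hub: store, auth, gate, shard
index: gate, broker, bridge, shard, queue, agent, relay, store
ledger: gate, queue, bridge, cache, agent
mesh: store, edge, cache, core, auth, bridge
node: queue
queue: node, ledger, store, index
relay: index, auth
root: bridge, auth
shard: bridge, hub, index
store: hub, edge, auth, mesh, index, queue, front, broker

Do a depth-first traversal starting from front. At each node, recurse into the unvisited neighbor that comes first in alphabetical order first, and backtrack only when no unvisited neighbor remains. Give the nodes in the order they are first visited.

Visit front
front → bridge
bridge → auth
auth → agent
agent → broker
broker → gate
gate → hub
hub → shard
shard → index
index → queue
queue → ledger
ledger → cache
cache → mesh
mesh → core
mesh → edge
edge → store
queue → node
index → relay
auth → root

front, bridge, auth, agent, broker, gate, hub, shard, index, queue, ledger, cache, mesh, core, edge, store, node, relay, root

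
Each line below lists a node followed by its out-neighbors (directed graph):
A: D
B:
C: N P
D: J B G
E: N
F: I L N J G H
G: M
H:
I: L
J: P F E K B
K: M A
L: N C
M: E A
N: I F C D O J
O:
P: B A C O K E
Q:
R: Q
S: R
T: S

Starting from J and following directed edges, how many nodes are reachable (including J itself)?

16

BFS from J visits: J, P, F, E, K, B, A, C, O, I, L, N, G, H, M, D
Reachable nodes: 16 of 20 total.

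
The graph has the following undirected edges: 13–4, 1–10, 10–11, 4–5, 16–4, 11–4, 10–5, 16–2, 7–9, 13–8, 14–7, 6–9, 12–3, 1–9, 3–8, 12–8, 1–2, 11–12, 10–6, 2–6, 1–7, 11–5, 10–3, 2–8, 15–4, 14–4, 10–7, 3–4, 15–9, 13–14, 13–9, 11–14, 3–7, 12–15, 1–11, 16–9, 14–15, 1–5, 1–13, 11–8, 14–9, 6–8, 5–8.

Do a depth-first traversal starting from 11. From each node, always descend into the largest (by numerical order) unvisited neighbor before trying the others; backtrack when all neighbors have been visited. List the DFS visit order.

11, 14, 15, 12, 8, 13, 9, 16, 4, 5, 10, 7, 3, 1, 2, 6

Visit 11
11 → 14
14 → 15
15 → 12
12 → 8
8 → 13
13 → 9
9 → 16
16 → 4
4 → 5
5 → 10
10 → 7
7 → 3
7 → 1
1 → 2
2 → 6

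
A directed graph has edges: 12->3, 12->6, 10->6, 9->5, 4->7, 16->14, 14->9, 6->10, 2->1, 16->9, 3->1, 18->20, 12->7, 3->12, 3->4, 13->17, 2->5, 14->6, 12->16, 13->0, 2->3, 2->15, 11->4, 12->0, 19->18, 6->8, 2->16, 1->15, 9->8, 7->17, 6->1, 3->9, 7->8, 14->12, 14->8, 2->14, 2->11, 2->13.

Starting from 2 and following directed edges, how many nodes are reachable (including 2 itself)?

18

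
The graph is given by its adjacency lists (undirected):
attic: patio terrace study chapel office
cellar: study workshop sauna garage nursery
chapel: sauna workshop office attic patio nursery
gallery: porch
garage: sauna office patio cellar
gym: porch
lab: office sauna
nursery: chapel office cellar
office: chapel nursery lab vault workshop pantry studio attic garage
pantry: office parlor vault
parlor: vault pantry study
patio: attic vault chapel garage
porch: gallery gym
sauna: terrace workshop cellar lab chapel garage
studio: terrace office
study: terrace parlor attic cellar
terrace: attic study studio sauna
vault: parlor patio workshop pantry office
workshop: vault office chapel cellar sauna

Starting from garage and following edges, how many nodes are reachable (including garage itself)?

16

BFS from garage visits: garage, sauna, patio, office, cellar, workshop, terrace, lab, chapel, vault, attic, studio, pantry, nursery, study, parlor
Reachable nodes: 16 of 19 total.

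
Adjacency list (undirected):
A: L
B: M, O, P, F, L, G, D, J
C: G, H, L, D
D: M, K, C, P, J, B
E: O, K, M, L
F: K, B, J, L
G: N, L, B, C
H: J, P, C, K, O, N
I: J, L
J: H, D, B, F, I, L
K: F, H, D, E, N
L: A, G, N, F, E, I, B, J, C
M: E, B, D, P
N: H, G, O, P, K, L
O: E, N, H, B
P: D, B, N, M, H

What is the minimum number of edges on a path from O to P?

Level 0: O
Level 1: B, E, H, N
Level 2: C, D, F, G, J, K, L, M, P
Level 3: A, I
P first appears at level 2.

2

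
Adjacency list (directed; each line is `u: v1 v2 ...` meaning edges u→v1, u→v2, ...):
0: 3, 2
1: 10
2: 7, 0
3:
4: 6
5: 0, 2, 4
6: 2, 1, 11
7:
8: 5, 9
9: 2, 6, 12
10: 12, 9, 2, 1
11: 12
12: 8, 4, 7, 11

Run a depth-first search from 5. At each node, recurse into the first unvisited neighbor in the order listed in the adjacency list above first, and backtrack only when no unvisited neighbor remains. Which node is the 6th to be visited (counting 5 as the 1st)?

Visit 5
5 → 0
0 → 3
0 → 2
2 → 7
5 → 4
4 → 6
6 → 1
1 → 10
10 → 12
12 → 8
8 → 9
12 → 11

Visit order: 5, 0, 3, 2, 7, 4, 6, 1, 10, 12, 8, 9, 11

4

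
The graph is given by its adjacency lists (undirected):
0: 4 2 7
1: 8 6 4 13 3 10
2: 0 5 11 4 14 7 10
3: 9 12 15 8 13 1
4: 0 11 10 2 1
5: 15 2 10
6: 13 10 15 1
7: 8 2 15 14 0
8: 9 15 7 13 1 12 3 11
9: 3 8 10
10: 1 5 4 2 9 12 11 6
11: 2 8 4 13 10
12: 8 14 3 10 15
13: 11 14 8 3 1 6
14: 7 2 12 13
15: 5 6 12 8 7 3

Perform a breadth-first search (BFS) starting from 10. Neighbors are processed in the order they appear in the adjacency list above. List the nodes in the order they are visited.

10 1 5 4 2 9 12 11 6 8 13 3 15 0 14 7

Visit 10; enqueue 1, 5, 4, 2, 9, 12, 11, 6 → queue [1, 5, 4, 2, 9, 12, 11, 6]
Visit 1; enqueue 8, 13, 3 → queue [5, 4, 2, 9, 12, 11, 6, 8, 13, 3]
Visit 5; enqueue 15 → queue [4, 2, 9, 12, 11, 6, 8, 13, 3, 15]
Visit 4; enqueue 0 → queue [2, 9, 12, 11, 6, 8, 13, 3, 15, 0]
Visit 2; enqueue 14, 7 → queue [9, 12, 11, 6, 8, 13, 3, 15, 0, 14, 7]
Visit 9 → queue [12, 11, 6, 8, 13, 3, 15, 0, 14, 7]
Visit 12 → queue [11, 6, 8, 13, 3, 15, 0, 14, 7]
Visit 11 → queue [6, 8, 13, 3, 15, 0, 14, 7]
Visit 6 → queue [8, 13, 3, 15, 0, 14, 7]
Visit 8 → queue [13, 3, 15, 0, 14, 7]
Visit 13 → queue [3, 15, 0, 14, 7]
Visit 3 → queue [15, 0, 14, 7]
Visit 15 → queue [0, 14, 7]
Visit 0 → queue [14, 7]
Visit 14 → queue [7]
Visit 7 → queue []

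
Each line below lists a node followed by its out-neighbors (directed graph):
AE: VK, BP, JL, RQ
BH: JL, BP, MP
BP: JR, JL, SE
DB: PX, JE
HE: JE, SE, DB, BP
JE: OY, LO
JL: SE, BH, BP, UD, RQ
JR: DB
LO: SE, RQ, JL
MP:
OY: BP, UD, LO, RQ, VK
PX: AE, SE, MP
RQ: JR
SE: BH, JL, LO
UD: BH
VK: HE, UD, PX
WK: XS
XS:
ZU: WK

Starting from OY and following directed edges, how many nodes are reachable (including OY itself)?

BFS from OY visits: OY, VK, UD, RQ, LO, BP, PX, HE, BH, JR, SE, JL, MP, AE, JE, DB
Reachable nodes: 16 of 19 total.

16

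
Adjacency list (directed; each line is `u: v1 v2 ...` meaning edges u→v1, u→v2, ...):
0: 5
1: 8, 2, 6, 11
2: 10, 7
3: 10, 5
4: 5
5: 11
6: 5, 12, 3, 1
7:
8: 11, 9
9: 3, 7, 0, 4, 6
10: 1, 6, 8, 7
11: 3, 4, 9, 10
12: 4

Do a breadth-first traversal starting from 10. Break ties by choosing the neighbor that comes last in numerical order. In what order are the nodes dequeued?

Visit 10; enqueue 8, 7, 6, 1 → queue [8, 7, 6, 1]
Visit 8; enqueue 11, 9 → queue [7, 6, 1, 11, 9]
Visit 7 → queue [6, 1, 11, 9]
Visit 6; enqueue 12, 5, 3 → queue [1, 11, 9, 12, 5, 3]
Visit 1; enqueue 2 → queue [11, 9, 12, 5, 3, 2]
Visit 11; enqueue 4 → queue [9, 12, 5, 3, 2, 4]
Visit 9; enqueue 0 → queue [12, 5, 3, 2, 4, 0]
Visit 12 → queue [5, 3, 2, 4, 0]
Visit 5 → queue [3, 2, 4, 0]
Visit 3 → queue [2, 4, 0]
Visit 2 → queue [4, 0]
Visit 4 → queue [0]
Visit 0 → queue []

10 -> 8 -> 7 -> 6 -> 1 -> 11 -> 9 -> 12 -> 5 -> 3 -> 2 -> 4 -> 0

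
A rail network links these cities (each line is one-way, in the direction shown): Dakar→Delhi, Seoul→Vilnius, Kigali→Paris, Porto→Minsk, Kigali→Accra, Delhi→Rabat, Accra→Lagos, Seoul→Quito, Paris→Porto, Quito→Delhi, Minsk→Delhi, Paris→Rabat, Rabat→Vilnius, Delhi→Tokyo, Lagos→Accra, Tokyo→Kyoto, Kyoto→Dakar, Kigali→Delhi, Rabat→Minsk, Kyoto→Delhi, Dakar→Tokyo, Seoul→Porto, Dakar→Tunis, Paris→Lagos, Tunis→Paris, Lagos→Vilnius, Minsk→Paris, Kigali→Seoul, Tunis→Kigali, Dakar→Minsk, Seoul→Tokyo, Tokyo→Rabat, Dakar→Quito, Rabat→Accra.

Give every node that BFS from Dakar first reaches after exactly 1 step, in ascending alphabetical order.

Delhi, Minsk, Quito, Tokyo, Tunis

Level 0: Dakar
Level 1: Delhi, Minsk, Quito, Tokyo, Tunis
Level 2: Kigali, Kyoto, Paris, Rabat
Level 3: Accra, Lagos, Porto, Seoul, Vilnius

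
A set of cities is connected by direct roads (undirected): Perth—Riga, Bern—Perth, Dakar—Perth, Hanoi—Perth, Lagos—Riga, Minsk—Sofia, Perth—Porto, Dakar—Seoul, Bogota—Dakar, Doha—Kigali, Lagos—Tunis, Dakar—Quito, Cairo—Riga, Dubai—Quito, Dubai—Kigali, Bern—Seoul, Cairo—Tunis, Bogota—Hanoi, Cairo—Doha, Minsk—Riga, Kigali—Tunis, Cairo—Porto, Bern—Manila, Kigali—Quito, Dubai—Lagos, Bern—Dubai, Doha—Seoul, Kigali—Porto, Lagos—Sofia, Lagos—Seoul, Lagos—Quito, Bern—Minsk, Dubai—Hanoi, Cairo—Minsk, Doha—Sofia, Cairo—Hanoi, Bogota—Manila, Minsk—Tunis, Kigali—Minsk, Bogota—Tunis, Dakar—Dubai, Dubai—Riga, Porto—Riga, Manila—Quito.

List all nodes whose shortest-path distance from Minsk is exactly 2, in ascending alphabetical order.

Bogota, Doha, Dubai, Hanoi, Lagos, Manila, Perth, Porto, Quito, Seoul

Level 0: Minsk
Level 1: Bern, Cairo, Kigali, Riga, Sofia, Tunis
Level 2: Bogota, Doha, Dubai, Hanoi, Lagos, Manila, Perth, Porto, Quito, Seoul
Level 3: Dakar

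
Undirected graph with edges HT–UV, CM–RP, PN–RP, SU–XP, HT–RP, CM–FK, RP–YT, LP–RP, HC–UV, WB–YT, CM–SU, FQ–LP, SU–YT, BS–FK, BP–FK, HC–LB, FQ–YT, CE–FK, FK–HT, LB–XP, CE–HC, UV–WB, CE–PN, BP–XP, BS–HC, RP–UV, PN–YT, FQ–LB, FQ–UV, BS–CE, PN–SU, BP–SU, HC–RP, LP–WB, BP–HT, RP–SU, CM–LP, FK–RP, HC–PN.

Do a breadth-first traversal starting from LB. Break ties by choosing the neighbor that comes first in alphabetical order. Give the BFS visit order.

Visit LB; enqueue FQ, HC, XP → queue [FQ, HC, XP]
Visit FQ; enqueue LP, UV, YT → queue [HC, XP, LP, UV, YT]
Visit HC; enqueue BS, CE, PN, RP → queue [XP, LP, UV, YT, BS, CE, PN, RP]
Visit XP; enqueue BP, SU → queue [LP, UV, YT, BS, CE, PN, RP, BP, SU]
Visit LP; enqueue CM, WB → queue [UV, YT, BS, CE, PN, RP, BP, SU, CM, WB]
Visit UV; enqueue HT → queue [YT, BS, CE, PN, RP, BP, SU, CM, WB, HT]
Visit YT → queue [BS, CE, PN, RP, BP, SU, CM, WB, HT]
Visit BS; enqueue FK → queue [CE, PN, RP, BP, SU, CM, WB, HT, FK]
Visit CE → queue [PN, RP, BP, SU, CM, WB, HT, FK]
Visit PN → queue [RP, BP, SU, CM, WB, HT, FK]
Visit RP → queue [BP, SU, CM, WB, HT, FK]
Visit BP → queue [SU, CM, WB, HT, FK]
Visit SU → queue [CM, WB, HT, FK]
Visit CM → queue [WB, HT, FK]
Visit WB → queue [HT, FK]
Visit HT → queue [FK]
Visit FK → queue []

LB FQ HC XP LP UV YT BS CE PN RP BP SU CM WB HT FK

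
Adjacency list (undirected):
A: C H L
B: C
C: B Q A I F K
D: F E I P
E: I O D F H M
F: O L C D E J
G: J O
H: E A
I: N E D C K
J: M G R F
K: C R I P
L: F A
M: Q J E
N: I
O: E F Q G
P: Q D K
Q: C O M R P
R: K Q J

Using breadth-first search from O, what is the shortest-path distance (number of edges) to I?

Level 0: O
Level 1: E, F, G, Q
Level 2: C, D, H, I, J, L, M, P, R
Level 3: A, B, K, N
I first appears at level 2.

2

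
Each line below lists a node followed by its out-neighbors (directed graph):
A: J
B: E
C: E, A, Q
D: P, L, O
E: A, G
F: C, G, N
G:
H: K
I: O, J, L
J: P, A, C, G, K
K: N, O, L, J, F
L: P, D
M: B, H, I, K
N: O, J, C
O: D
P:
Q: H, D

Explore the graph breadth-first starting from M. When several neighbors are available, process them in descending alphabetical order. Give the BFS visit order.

Visit M; enqueue K, I, H, B → queue [K, I, H, B]
Visit K; enqueue O, N, L, J, F → queue [I, H, B, O, N, L, J, F]
Visit I → queue [H, B, O, N, L, J, F]
Visit H → queue [B, O, N, L, J, F]
Visit B; enqueue E → queue [O, N, L, J, F, E]
Visit O; enqueue D → queue [N, L, J, F, E, D]
Visit N; enqueue C → queue [L, J, F, E, D, C]
Visit L; enqueue P → queue [J, F, E, D, C, P]
Visit J; enqueue G, A → queue [F, E, D, C, P, G, A]
Visit F → queue [E, D, C, P, G, A]
Visit E → queue [D, C, P, G, A]
Visit D → queue [C, P, G, A]
Visit C; enqueue Q → queue [P, G, A, Q]
Visit P → queue [G, A, Q]
Visit G → queue [A, Q]
Visit A → queue [Q]
Visit Q → queue []

M, K, I, H, B, O, N, L, J, F, E, D, C, P, G, A, Q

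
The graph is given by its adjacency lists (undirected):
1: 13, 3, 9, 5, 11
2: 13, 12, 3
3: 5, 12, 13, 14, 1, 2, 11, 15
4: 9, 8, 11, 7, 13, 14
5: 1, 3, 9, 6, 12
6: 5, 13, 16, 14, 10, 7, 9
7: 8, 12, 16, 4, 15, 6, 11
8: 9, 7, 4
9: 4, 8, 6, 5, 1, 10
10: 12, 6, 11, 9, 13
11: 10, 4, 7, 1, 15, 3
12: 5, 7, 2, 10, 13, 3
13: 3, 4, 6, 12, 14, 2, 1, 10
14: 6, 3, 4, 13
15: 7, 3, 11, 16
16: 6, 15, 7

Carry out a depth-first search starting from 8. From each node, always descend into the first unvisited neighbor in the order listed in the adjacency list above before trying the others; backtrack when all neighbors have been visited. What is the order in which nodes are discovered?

8 9 4 11 10 12 5 1 13 3 14 6 16 15 7 2

Visit 8
8 → 9
9 → 4
4 → 11
11 → 10
10 → 12
12 → 5
5 → 1
1 → 13
13 → 3
3 → 14
14 → 6
6 → 16
16 → 15
15 → 7
3 → 2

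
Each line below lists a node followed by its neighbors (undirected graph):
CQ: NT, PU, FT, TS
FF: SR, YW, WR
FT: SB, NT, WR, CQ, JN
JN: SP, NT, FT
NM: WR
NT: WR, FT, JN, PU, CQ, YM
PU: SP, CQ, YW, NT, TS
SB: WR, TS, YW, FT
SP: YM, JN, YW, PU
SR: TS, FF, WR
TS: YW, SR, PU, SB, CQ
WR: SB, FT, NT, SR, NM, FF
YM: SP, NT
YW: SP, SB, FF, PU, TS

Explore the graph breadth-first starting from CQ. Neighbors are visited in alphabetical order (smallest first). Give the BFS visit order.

CQ → FT → NT → PU → TS → JN → SB → WR → YM → SP → YW → SR → FF → NM

Visit CQ; enqueue FT, NT, PU, TS → queue [FT, NT, PU, TS]
Visit FT; enqueue JN, SB, WR → queue [NT, PU, TS, JN, SB, WR]
Visit NT; enqueue YM → queue [PU, TS, JN, SB, WR, YM]
Visit PU; enqueue SP, YW → queue [TS, JN, SB, WR, YM, SP, YW]
Visit TS; enqueue SR → queue [JN, SB, WR, YM, SP, YW, SR]
Visit JN → queue [SB, WR, YM, SP, YW, SR]
Visit SB → queue [WR, YM, SP, YW, SR]
Visit WR; enqueue FF, NM → queue [YM, SP, YW, SR, FF, NM]
Visit YM → queue [SP, YW, SR, FF, NM]
Visit SP → queue [YW, SR, FF, NM]
Visit YW → queue [SR, FF, NM]
Visit SR → queue [FF, NM]
Visit FF → queue [NM]
Visit NM → queue []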